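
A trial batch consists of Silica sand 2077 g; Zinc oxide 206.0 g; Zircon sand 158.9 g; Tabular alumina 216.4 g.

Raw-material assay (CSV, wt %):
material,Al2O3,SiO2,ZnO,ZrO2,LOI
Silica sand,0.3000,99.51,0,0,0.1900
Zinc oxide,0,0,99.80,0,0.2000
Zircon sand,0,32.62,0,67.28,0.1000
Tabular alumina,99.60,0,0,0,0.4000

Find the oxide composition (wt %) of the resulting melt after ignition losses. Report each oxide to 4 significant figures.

Rounding to 4 significant figures applies to every in-between result as displayed. All internal work holds full float precision through the solve; a single rounding yields every reported result — all derived quantities (the four compositions, net glass mass, the totals, the yield, LOI) are rebuilt from the weighed amounts for 2653 g of glass at full float precision precisely as stated by problem or answer.
Per-oxide mass from batch:
  Al2O3: 2077·0.003000 + 216.4·0.9960 = 221.8 g
  SiO2: 2077·0.9951 + 158.9·0.3262 = 2119 g
  ZnO: 206.0·0.9980 = 205.6 g
  ZrO2: 158.9·0.6728 = 106.9 g
LOI: 2077·0.001900 + 206.0·0.002000 + 158.9·0.001000 + 216.4·0.004000 = 5.383 g
Glass mass = batch − LOI = 2658 − 5.383 = 2653 g (matching Σ of the oxides)
oxide / glass × 100 gives the wt %

Glass mass = 2653 g (batch 2658 − LOI 5.383).
Composition: Al2O3 8.359%, SiO2 79.86%, ZnO 7.750%, ZrO2 4.030%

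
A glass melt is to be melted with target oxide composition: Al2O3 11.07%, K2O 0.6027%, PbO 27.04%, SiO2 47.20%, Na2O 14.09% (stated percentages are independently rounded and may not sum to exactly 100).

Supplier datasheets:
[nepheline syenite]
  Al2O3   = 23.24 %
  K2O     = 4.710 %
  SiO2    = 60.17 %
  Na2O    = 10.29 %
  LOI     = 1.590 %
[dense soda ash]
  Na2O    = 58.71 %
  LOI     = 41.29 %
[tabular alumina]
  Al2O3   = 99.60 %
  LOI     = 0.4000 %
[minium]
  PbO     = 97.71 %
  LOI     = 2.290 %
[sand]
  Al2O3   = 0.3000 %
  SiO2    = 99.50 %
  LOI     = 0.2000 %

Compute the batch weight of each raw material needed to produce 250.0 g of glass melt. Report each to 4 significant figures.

Each numeric step keeps full precision from first step to last; working values are displayed, rounded to four significant figures, when written out. Every reported value carries a single rounding. All derived quantities, including totals, LOI, five oxide percentages, yield, net glass mass, are recomputed from the weighed amounts at 250.0 g of glass in full float precision, as given in the problem or the answer.
Target masses of each oxide per 250.0 g glass melt:
  Al2O3: 11.07% × 250.0 = 27.68 g
  K2O: 0.6027% × 250.0 = 1.507 g
  PbO: 27.04% × 250.0 = 67.60 g
  SiO2: 47.20% × 250.0 = 118.0 g
  Na2O: 14.09% × 250.0 = 35.22 g
Mass-balance tally per oxide applying the batch weights above, per the basis as stated (each sum matches its target mass modulo rounding of the values):
  Al2O3: 31.99·0.2324 + 20.02·0.9960 + 99.25·0.003000 = 27.67 g (target 27.68 g)
  K2O: 31.99·0.04710 = 1.507 g (target 1.507 g)
  PbO: 69.18·0.9771 = 67.60 g (target 67.60 g)
  SiO2: 31.99·0.6017 + 99.25·0.9950 = 118.0 g (target 118.0 g)
  Na2O: 31.99·0.1029 + 54.39·0.5871 = 35.22 g (target 35.22 g)
The glass-mass cross-check: batch Σ − ignition loss = 250.0 g (per-oxide target masses sum to 250.0 g; with the basis standing at 250.0 g — deltas are rounding alone).
Batch total: Σ batch = 274.8 g; ignition loss, Σ(batch × LOI) = 24.83 g; as yield: glass ÷ batch → 90.97%.

Batch per 250.0 g glass melt:
  nepheline syenite: 31.99 g
  dense soda ash: 54.39 g
  tabular alumina: 20.02 g
  minium: 69.18 g
  sand: 99.25 g
Total batch = 274.8 g; LOI loss = 24.83 g; yield = 90.97%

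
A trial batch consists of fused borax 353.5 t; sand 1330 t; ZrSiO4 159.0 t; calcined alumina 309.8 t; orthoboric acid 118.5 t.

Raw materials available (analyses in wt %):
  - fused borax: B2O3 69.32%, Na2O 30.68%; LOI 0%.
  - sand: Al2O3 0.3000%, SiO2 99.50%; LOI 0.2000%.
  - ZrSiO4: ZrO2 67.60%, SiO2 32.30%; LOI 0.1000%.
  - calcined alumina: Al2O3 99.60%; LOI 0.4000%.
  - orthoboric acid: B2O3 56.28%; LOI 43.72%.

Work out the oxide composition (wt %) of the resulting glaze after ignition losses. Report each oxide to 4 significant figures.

Glass mass = 2215 t (batch 2271 − LOI 55.87).
Composition: ZrO2 4.853%, Al2O3 14.11%, SiO2 62.07%, B2O3 14.07%, Na2O 4.896%

Values along the way are displayed, rounded to 4 significant digits, in the printout — the working math runs at full precision in all steps; each reported figure takes a single rounding — all derived quantities are rebuilt from the weighed amounts at 2215 t of glass at exact precision (LOI, the totals, five oxide percentages, glass mass, yield) precisely as stated by question or answer.
Per-oxide mass from batch:
  ZrO2: 159.0·0.6760 = 107.5 t
  Al2O3: 1330·0.003000 + 309.8·0.9960 = 312.6 t
  SiO2: 1330·0.9950 + 159.0·0.3230 = 1375 t
  B2O3: 353.5·0.6932 + 118.5·0.5628 = 311.7 t
  Na2O: 353.5·0.3068 = 108.5 t
LOI: 1330·0.002000 + 159.0·0.001000 + 309.8·0.004000 + 118.5·0.4372 = 55.87 t
Resulting glass, batch − LOI: 2271 − 55.87 = 2215 t (equal to the oxide-mass sum)
oxide / glass × 100 gives the wt %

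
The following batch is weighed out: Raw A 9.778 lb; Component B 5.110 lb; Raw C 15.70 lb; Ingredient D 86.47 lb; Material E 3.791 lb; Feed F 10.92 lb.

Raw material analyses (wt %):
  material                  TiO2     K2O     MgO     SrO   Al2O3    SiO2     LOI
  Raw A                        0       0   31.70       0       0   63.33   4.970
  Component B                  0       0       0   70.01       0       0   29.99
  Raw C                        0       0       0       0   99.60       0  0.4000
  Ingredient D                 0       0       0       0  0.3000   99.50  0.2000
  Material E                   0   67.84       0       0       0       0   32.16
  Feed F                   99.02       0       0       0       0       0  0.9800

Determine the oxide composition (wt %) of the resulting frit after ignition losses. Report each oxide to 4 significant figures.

The whole derivation holds full float precision in all steps — working values are shown, with 4-significant-digit rounding, alongside each step. Every reported number is rounded just once; derived quantities are re-derived from the batch weights on 128.2 lb of glass at exact precision (the totals, glass mass, ignition loss, yield, the six compositions), as written in the problem or answer text.
Oxide-by-oxide delivered mass:
  TiO2: 10.92·0.9902 = 10.81 lb
  K2O: 3.791·0.6784 = 2.572 lb
  MgO: 9.778·0.3170 = 3.100 lb
  SrO: 5.110·0.7001 = 3.578 lb
  Al2O3: 15.70·0.9960 + 86.47·0.003000 = 15.90 lb
  SiO2: 9.778·0.6333 + 86.47·0.9950 = 92.23 lb
LOI: 9.778·0.04970 + 5.110·0.2999 + 15.70·0.004000 + 86.47·0.002000 + 3.791·0.3216 + 10.92·0.009800 = 3.580 lb
Net of LOI, the glass mass = 131.8 − 3.580 = 128.2 lb (equal to the oxide-mass sum)
wt % = oxide mass / glass mass × 100

Glass mass = 128.2 lb (batch 131.8 − LOI 3.580).
Composition: TiO2 8.435%, K2O 2.006%, MgO 2.418%, SrO 2.791%, Al2O3 12.40%, SiO2 71.95%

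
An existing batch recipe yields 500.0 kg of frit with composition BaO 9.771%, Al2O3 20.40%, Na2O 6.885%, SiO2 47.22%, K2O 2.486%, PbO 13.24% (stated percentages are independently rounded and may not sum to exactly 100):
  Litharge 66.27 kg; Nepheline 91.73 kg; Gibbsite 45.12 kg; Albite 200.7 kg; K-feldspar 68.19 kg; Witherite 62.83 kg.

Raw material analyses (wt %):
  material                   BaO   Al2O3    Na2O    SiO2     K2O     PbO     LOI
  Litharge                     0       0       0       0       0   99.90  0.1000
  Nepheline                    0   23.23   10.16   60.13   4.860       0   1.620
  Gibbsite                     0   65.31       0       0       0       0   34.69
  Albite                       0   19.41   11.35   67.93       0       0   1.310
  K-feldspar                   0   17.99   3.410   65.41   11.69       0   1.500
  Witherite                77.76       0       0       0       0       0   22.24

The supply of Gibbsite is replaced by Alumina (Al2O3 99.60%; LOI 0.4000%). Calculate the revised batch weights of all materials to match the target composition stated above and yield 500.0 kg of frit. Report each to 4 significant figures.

Revised batch per 500.0 kg frit:
  Litharge: 66.27 kg
  Nepheline: 91.73 kg
  Alumina: 29.58 kg
  Albite: 200.7 kg
  K-feldspar: 68.19 kg
  Witherite: 62.83 kg
Total batch = 519.3 kg; LOI loss = 19.30 kg

Rounding to four significant digits extends to each in-between result as shown. The whole derivation maintains full float precision end to end; each reported result takes exactly one rounding — the derived quantities (ignition loss, the six compositions, totals, yield, net glass mass) are re-derived starting from the weights on 500.0 kg of glass at exact precision, exactly as shown in problem or answer.
Oxide mass targets, per 500.0 kg frit:
  BaO: 9.771% × 500.0 = 48.86 kg
  Al2O3: 20.40% × 500.0 = 102.0 kg
  Na2O: 6.885% × 500.0 = 34.42 kg
  SiO2: 47.22% × 500.0 = 236.1 kg
  K2O: 2.486% × 500.0 = 12.43 kg
  PbO: 13.24% × 500.0 = 66.20 kg
Checking each oxide sum on the weights just shown, relative to the basis at hand (target by target, the sums agree once rounding is allowed for):
  BaO: 62.83·0.7776 = 48.86 kg (target 48.86 kg)
  Al2O3: 91.73·0.2323 + 29.58·0.9960 + 200.7·0.1941 + 68.19·0.1799 = 102.0 kg (target 102.0 kg)
  Na2O: 91.73·0.1016 + 200.7·0.1135 + 68.19·0.03410 = 34.42 kg (target 34.42 kg)
  SiO2: 91.73·0.6013 + 200.7·0.6793 + 68.19·0.6541 = 236.1 kg (target 236.1 kg)
  K2O: 91.73·0.04860 + 68.19·0.1169 = 12.43 kg (target 12.43 kg)
  PbO: 66.27·0.9990 = 66.20 kg (target 66.20 kg)
The glass-mass cross-check: batch Σ − ignition loss = 500.0 kg (summing oxide targets gives 500.0 kg; versus the stated basis of 500.0 kg — a pure rounding effect).
Adding the batch up: Σ batch = 519.3 kg; LOI loss = Σ batch·LOI = 19.30 kg; the yield ratio, glass ÷ batch: 96.28%.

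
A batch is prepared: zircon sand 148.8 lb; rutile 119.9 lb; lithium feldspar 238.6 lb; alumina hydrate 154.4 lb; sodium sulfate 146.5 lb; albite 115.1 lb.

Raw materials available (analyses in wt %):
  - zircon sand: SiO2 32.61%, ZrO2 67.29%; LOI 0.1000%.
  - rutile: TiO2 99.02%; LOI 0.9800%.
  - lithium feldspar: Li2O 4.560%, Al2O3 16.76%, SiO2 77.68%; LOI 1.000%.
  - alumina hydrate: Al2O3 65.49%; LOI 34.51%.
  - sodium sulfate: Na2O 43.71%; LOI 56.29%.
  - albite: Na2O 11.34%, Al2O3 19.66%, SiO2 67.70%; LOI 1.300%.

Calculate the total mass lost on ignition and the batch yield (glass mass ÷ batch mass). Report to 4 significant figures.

The working math carries full float precision at all times; intermediates appear, rounded to 4 significant digits, when written out; a single rounding completes each reported value — derived quantities (glass mass, yield, the totals, the six compositions, ignition loss) are re-derived using the weight values per 782.3 lb of glass at full float precision as given in question or answer.
LOI of each material in turn:
  zircon sand: 148.8 × 0.001000 = 0.1488 lb
  rutile: 119.9 × 0.009800 = 1.175 lb
  lithium feldspar: 238.6 × 0.01000 = 2.386 lb
  alumina hydrate: 154.4 × 0.3451 = 53.28 lb
  sodium sulfate: 146.5 × 0.5629 = 82.46 lb
  albite: 115.1 × 0.01300 = 1.496 lb
Total LOI = 141.0 lb
Glass = batch − LOI = 923.3 − 141.0 = 782.3 lb

LOI loss = 141.0 lb; glass = 782.3 lb; yield = 84.73%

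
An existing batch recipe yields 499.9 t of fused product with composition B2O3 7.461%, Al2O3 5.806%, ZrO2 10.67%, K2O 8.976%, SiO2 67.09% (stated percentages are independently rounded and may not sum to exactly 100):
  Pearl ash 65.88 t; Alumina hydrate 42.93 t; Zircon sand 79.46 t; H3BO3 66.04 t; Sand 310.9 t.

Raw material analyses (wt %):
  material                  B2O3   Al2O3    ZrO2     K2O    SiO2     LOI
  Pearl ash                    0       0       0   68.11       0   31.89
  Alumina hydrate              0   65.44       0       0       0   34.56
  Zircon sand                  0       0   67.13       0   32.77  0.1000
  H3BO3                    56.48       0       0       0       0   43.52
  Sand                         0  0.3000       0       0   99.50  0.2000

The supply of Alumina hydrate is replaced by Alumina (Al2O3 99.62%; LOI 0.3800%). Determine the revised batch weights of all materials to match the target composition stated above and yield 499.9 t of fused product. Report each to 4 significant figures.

Revised batch per 499.9 t fused product:
  Pearl ash: 65.88 t
  Alumina: 28.20 t
  Zircon sand: 79.46 t
  H3BO3: 66.04 t
  Sand: 310.9 t
Total batch = 550.5 t; LOI loss = 50.56 t

Working values appear, rounded to 4 significant digits, within the worked lines. All internal work keeps full precision through the solve — each reported number is rounded just once. The derived quantities, which include totals, yield, LOI, five oxide percentages, net glass mass, are carried in full precision, as quoted within the problem or answer text, from the batch weights for 499.9 t of glass.
Oxide mass targets, per 499.9 t fused product:
  B2O3: 7.461% × 499.9 = 37.30 t
  Al2O3: 5.806% × 499.9 = 29.02 t
  ZrO2: 10.67% × 499.9 = 53.34 t
  K2O: 8.976% × 499.9 = 44.87 t
  SiO2: 67.09% × 499.9 = 335.4 t
Mass-balance tally per oxide given the weights on record, on the stated basis (sum by sum, the targets are met exact up to rounding of places):
  B2O3: 66.04·0.5648 = 37.30 t (target 37.30 t)
  Al2O3: 28.20·0.9962 + 310.9·0.003000 = 29.03 t (target 29.02 t)
  ZrO2: 79.46·0.6713 = 53.34 t (target 53.34 t)
  K2O: 65.88·0.6811 = 44.87 t (target 44.87 t)
  SiO2: 79.46·0.3277 + 310.9·0.9950 = 335.4 t (target 335.4 t)
Glass-mass closure: Σ batch − LOI loss = 499.9 t (per-oxide target masses sum to 499.9 t; basis as stated: 499.9 t — a pure rounding effect).
Total batch = Σ batch = 550.5 t; LOI removed, Σ of batch·LOI: 50.56 t; as yield: glass ÷ batch → 90.82%.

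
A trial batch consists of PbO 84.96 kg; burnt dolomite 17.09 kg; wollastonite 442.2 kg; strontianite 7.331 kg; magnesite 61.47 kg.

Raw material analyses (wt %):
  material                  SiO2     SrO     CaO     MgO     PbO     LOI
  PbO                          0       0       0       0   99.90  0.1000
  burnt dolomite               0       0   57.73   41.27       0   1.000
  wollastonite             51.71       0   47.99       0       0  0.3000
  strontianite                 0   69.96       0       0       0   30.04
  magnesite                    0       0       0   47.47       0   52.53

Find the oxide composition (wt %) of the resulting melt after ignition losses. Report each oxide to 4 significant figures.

Values along the way are displayed rounded to 4 significant figures at each printed step; the whole derivation runs at full float precision from start to finish; each reported number includes exactly one rounding. The derived quantities (net glass mass, totals, ignition loss, five oxide percentages, yield) are carried from the weighed amounts per 577.0 kg of glass in full precision, as written in the question or the answer.
Oxide masses out of the charge:
  SiO2: 442.2·0.5171 = 228.7 kg
  SrO: 7.331·0.6996 = 5.129 kg
  CaO: 17.09·0.5773 + 442.2·0.4799 = 222.1 kg
  MgO: 17.09·0.4127 + 61.47·0.4747 = 36.23 kg
  PbO: 84.96·0.9990 = 84.88 kg
LOI: 84.96·0.001000 + 17.09·0.01000 + 442.2·0.003000 + 7.331·0.3004 + 61.47·0.5253 = 36.07 kg
batch − LOI leaves glass = 613.1 − 36.07 = 577.0 kg (the oxide masses sum to this)
wt % = 100 × oxide mass / glass mass

Glass mass = 577.0 kg (batch 613.1 − LOI 36.07).
Composition: SiO2 39.63%, SrO 0.8889%, CaO 38.49%, MgO 6.280%, PbO 14.71%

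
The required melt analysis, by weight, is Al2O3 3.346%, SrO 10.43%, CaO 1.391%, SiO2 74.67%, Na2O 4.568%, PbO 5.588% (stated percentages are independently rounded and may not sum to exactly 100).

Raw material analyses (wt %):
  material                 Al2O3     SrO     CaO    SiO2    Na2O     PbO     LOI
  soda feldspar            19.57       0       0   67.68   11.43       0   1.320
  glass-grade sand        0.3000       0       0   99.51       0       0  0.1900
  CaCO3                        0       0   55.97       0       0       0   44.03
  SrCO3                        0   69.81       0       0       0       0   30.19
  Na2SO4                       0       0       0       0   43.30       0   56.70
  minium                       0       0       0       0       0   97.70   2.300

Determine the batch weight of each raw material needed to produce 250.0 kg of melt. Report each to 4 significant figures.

Batch per 250.0 kg melt:
  soda feldspar: 40.29 kg
  glass-grade sand: 160.2 kg
  CaCO3: 6.213 kg
  SrCO3: 37.35 kg
  Na2SO4: 15.74 kg
  minium: 14.30 kg
Total batch = 274.1 kg; LOI loss = 24.10 kg; yield = 91.21%

The intermediate values are displayed, rounded to four significant figures, across the worked steps. All internal work keeps full float precision end to end. Every reported value takes just one rounding. Derived quantities are re-derived in exact precision (glass mass, the yield, the totals, LOI, the six compositions) starting from the weights per 250.0 kg of glass, as they appear in problem or answer.
Target oxide masses per 250.0 kg melt:
  Al2O3: 3.346% × 250.0 = 8.365 kg
  SrO: 10.43% × 250.0 = 26.08 kg
  CaO: 1.391% × 250.0 = 3.478 kg
  SiO2: 74.67% × 250.0 = 186.7 kg
  Na2O: 4.568% × 250.0 = 11.42 kg
  PbO: 5.588% × 250.0 = 13.97 kg
Oxide-by-oxide audit from the weights as reported, versus the basis set out (sums match the target masses given rounding of the digits):
  Al2O3: 40.29·0.1957 + 160.2·0.003000 = 8.365 kg (target 8.365 kg)
  SrO: 37.35·0.6981 = 26.07 kg (target 26.08 kg)
  CaO: 6.213·0.5597 = 3.477 kg (target 3.478 kg)
  SiO2: 40.29·0.6768 + 160.2·0.9951 = 186.7 kg (target 186.7 kg)
  Na2O: 40.29·0.1143 + 15.74·0.4330 = 11.42 kg (target 11.42 kg)
  PbO: 14.30·0.9770 = 13.97 kg (target 13.97 kg)
Glass-mass closure: whole batch net of LOI = 250.0 kg (oxide target masses add up to 250.0 kg; basis as stated: 250.0 kg — any gap is answer rounding).
Adding the batch up: Σ batch = 274.1 kg; LOI removed, Σ of batch·LOI: 24.10 kg; as yield: glass ÷ batch → 91.21%.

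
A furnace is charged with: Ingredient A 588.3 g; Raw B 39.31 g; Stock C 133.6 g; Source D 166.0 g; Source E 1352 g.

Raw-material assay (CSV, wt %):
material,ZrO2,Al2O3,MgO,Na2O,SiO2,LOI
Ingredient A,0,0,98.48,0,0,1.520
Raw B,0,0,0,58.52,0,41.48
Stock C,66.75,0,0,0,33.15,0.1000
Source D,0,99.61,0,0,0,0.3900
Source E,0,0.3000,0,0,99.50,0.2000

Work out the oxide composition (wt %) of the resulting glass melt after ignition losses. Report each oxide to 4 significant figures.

Glass mass = 2250 g (batch 2279 − LOI 28.73).
Composition: ZrO2 3.963%, Al2O3 7.528%, MgO 25.74%, Na2O 1.022%, SiO2 61.74%

The whole derivation carries full precision through the solve — the intermediate values are displayed rounded off to 4 significant figures in the printout; each reported value is rounded a single time. The derived quantities are re-derived starting from the weights on 2250 g of glass at full float precision (the totals, yield, LOI, five oxide percentages, net glass mass), exactly as shown in the problem or answer text.
Delivered oxide masses:
  ZrO2: 133.6·0.6675 = 89.18 g
  Al2O3: 166.0·0.9961 + 1352·0.003000 = 169.4 g
  MgO: 588.3·0.9848 = 579.4 g
  Na2O: 39.31·0.5852 = 23.00 g
  SiO2: 133.6·0.3315 + 1352·0.9950 = 1390 g
LOI: 588.3·0.01520 + 39.31·0.4148 + 133.6·0.001000 + 166.0·0.003900 + 1352·0.002000 = 28.73 g
Glass = total batch minus LOI = 2279 − 28.73 = 2250 g (= Σ oxide masses)
wt %: oxide over glass, times 100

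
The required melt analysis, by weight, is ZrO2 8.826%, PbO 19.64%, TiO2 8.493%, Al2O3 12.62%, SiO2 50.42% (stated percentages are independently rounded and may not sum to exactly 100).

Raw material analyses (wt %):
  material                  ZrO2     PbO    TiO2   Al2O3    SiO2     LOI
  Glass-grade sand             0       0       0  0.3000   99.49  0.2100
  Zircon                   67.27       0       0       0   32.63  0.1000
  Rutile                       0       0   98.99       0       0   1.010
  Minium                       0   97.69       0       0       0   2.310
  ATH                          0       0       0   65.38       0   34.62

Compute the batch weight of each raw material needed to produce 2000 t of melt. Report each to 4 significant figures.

Working values are printed with 4-significant-figure rounding when written out; every computation carries full float precision from first step to last; every reported result is rounded only once; derived quantities (totals, LOI, the five compositions, glass mass, yield) are rebuilt at full precision starting from the weights per 2000 t of glass, as they appear in question or answer.
Target masses of each oxide per 2000 t melt:
  ZrO2: 8.826% × 2000 = 176.5 t
  PbO: 19.64% × 2000 = 392.8 t
  TiO2: 8.493% × 2000 = 169.9 t
  Al2O3: 12.62% × 2000 = 252.4 t
  SiO2: 50.42% × 2000 = 1008 t
Mass-balance tally per oxide applying the batch weights above, under the basis named above (sum by sum, the targets are met inside rounding margins):
  ZrO2: 262.4·0.6727 = 176.5 t (target 176.5 t)
  PbO: 402.1·0.9769 = 392.8 t (target 392.8 t)
  TiO2: 171.6·0.9899 = 169.9 t (target 169.9 t)
  Al2O3: 927.5·0.003000 + 381.8·0.6538 = 252.4 t (target 252.4 t)
  SiO2: 927.5·0.9949 + 262.4·0.3263 = 1008 t (target 1008 t)
Glass-mass closure: batch Σ − ignition loss = 2000 t (the targets, summed, come to 2000 t; versus the stated basis of 2000 t — any gap is answer rounding).
Adding the batch up: Σ batch = 2145 t; LOI loss = Σ batch·LOI = 145.4 t; the yield ratio, glass ÷ batch: 93.22%.

Batch per 2000 t melt:
  Glass-grade sand: 927.5 t
  Zircon: 262.4 t
  Rutile: 171.6 t
  Minium: 402.1 t
  ATH: 381.8 t
Total batch = 2145 t; LOI loss = 145.4 t; yield = 93.22%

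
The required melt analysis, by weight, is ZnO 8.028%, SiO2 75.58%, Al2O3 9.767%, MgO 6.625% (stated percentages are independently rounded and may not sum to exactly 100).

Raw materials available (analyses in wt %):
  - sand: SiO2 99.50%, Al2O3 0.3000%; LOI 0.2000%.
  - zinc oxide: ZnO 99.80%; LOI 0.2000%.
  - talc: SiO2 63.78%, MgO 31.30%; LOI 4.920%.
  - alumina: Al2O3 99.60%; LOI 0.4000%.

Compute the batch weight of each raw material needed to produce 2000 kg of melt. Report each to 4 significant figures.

Batch per 2000 kg melt:
  sand: 1248 kg
  zinc oxide: 160.9 kg
  talc: 423.3 kg
  alumina: 192.4 kg
Total batch = 2025 kg; LOI loss = 24.41 kg; yield = 98.79%

In-progress results are printed with 4-significant-digit rounding alongside each step; full precision is carried throughout. Every reported figure takes a single rounding; derived quantities (yield, four oxide percentages, net glass mass, the totals, ignition loss) are carried from the weighed amounts on 2000 kg of glass in exact precision, as given in the question or the answer.
Target oxide masses per 2000 kg melt:
  ZnO: 8.028% × 2000 = 160.6 kg
  SiO2: 75.58% × 2000 = 1512 kg
  Al2O3: 9.767% × 2000 = 195.3 kg
  MgO: 6.625% × 2000 = 132.5 kg
A balance pass over the oxides, per the reported batch figures, against the basis in use (summed amounts equal target values net of answer rounding effects):
  ZnO: 160.9·0.9980 = 160.6 kg (target 160.6 kg)
  SiO2: 1248·0.9950 + 423.3·0.6378 = 1512 kg (target 1512 kg)
  Al2O3: 1248·0.003000 + 192.4·0.9960 = 195.4 kg (target 195.3 kg)
  MgO: 423.3·0.3130 = 132.5 kg (target 132.5 kg)
Mass balance on the glass: batch Σ − ignition loss = 2000 kg (the targets, summed, come to 2000 kg; the stated basis being 2000 kg — differing by rounding only).
Batch grand total — Σ batch = 2025 kg; LOI loss = Σ batch·LOI = 24.41 kg; as yield: glass ÷ batch → 98.79%.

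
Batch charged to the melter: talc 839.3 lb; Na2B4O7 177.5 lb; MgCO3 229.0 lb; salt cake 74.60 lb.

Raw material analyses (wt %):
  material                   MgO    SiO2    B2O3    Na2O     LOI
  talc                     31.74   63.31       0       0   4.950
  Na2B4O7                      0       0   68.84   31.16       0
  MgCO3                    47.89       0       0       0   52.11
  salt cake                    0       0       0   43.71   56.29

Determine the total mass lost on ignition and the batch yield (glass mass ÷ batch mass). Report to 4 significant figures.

Values along the way are printed (rounded to four significant figures) on the page — the working math carries exact precision at every stage. Every reported figure carries a single rounding. Derived quantities are recomputed from the batch weights on 1118 lb of glass at full float precision (four oxide percentages, net glass mass, the totals, the yield, LOI), as set out in the problem or answer text.
Each material's LOI contribution:
  talc: 839.3 × 0.04950 = 41.55 lb
  Na2B4O7: 177.5 × 0 = 0 lb
  MgCO3: 229.0 × 0.5211 = 119.3 lb
  salt cake: 74.60 × 0.5629 = 41.99 lb
Total LOI = 202.9 lb
Glass = batch − LOI = 1320 − 202.9 = 1118 lb

LOI loss = 202.9 lb; glass = 1118 lb; yield = 84.64%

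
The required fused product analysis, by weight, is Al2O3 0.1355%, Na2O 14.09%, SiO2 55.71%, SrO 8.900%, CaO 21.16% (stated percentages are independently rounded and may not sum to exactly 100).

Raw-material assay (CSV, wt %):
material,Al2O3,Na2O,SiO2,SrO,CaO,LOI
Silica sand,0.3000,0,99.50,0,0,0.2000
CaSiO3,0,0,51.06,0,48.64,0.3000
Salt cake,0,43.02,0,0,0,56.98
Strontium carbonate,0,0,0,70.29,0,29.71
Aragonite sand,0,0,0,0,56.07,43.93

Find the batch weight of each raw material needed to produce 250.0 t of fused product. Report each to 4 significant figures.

The whole derivation holds full float precision throughout — working values are shown rounded off to 4 significant digits when written out — exactly one rounding lands on every reported value. All derived quantities, which include the totals, net glass mass, LOI, the yield, the five compositions, are recomputed in exact precision, exactly as shown in problem or answer, starting from the weights for 250.0 t of glass.
Oxide mass targets, per 250.0 t fused product:
  Al2O3: 0.1355% × 250.0 = 0.3388 t
  Na2O: 14.09% × 250.0 = 35.22 t
  SiO2: 55.71% × 250.0 = 139.3 t
  SrO: 8.900% × 250.0 = 22.25 t
  CaO: 21.16% × 250.0 = 52.90 t
Balance tally, oxide-wise, with the batch weights as given, against the basis in use (each sum matches its target mass up to rounding of the answer):
  Al2O3: 112.9·0.003000 = 0.3387 t (target 0.3388 t)
  Na2O: 81.88·0.4302 = 35.22 t (target 35.22 t)
  SiO2: 112.9·0.9950 + 52.73·0.5106 = 139.3 t (target 139.3 t)
  SrO: 31.65·0.7029 = 22.25 t (target 22.25 t)
  CaO: 52.73·0.4864 + 48.61·0.5607 = 52.90 t (target 52.90 t)
Consistency of the glass mass: batch total minus LOI = 250.0 t (the targets, summed, come to 250.0 t; with the basis standing at 250.0 t — gaps are rounding artifacts).
Batch grand total — Σ batch = 327.8 t; LOI loss = Σ batch·LOI = 77.80 t; glass ÷ batch gives a yield of 76.26%.

Batch per 250.0 t fused product:
  Silica sand: 112.9 t
  CaSiO3: 52.73 t
  Salt cake: 81.88 t
  Strontium carbonate: 31.65 t
  Aragonite sand: 48.61 t
Total batch = 327.8 t; LOI loss = 77.80 t; yield = 76.26%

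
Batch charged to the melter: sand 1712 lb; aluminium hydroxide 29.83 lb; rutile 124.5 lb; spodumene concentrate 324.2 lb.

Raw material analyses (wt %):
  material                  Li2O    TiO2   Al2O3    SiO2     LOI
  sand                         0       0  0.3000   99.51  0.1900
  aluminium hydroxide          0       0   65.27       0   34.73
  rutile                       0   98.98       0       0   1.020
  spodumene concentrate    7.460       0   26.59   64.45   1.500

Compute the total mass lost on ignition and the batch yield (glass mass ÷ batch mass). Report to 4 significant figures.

Working values appear, with 4-significant-figure rounding, alongside each step; each numeric step maintains full precision in all steps — every reported figure takes just one rounding; the derived quantities are rebuilt from the weighed amounts per 2171 lb of glass in exact precision (net glass mass, LOI, the four compositions, totals, yield) as given in the question or the answer.
LOI of each material in turn:
  sand: 1712 × 0.001900 = 3.253 lb
  aluminium hydroxide: 29.83 × 0.3473 = 10.36 lb
  rutile: 124.5 × 0.01020 = 1.270 lb
  spodumene concentrate: 324.2 × 0.01500 = 4.863 lb
Total LOI = 19.75 lb
Glass = batch − LOI = 2191 − 19.75 = 2171 lb

LOI loss = 19.75 lb; glass = 2171 lb; yield = 99.10%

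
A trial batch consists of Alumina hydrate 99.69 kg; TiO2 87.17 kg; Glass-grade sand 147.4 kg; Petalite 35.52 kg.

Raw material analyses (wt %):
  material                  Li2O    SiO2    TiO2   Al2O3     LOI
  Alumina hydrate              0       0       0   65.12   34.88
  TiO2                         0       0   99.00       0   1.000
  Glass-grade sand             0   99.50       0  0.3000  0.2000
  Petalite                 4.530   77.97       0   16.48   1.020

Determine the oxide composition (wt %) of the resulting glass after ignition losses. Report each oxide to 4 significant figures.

Glass mass = 333.5 kg (batch 369.8 − LOI 36.30).
Composition: Li2O 0.4825%, SiO2 52.28%, TiO2 25.88%, Al2O3 21.35%

The intermediate values are shown, rounded to four significant figures, across the worked steps. The whole derivation holds full float precision at each step; every reported figure takes exactly one rounding; all derived quantities, which include totals, the yield, LOI, net glass mass, the four compositions, are rebuilt in full float precision, as quoted within either problem or answer, starting from the weights for 333.5 kg of glass.
What the batch supplies per oxide:
  Li2O: 35.52·0.04530 = 1.609 kg
  SiO2: 147.4·0.9950 + 35.52·0.7797 = 174.4 kg
  TiO2: 87.17·0.9900 = 86.30 kg
  Al2O3: 99.69·0.6512 + 147.4·0.003000 + 35.52·0.1648 = 71.21 kg
LOI: 99.69·0.3488 + 87.17·0.01000 + 147.4·0.002000 + 35.52·0.01020 = 36.30 kg
Glass = total batch minus LOI = 369.8 − 36.30 = 333.5 kg (matching Σ of the oxides)
oxide / glass × 100 gives the wt %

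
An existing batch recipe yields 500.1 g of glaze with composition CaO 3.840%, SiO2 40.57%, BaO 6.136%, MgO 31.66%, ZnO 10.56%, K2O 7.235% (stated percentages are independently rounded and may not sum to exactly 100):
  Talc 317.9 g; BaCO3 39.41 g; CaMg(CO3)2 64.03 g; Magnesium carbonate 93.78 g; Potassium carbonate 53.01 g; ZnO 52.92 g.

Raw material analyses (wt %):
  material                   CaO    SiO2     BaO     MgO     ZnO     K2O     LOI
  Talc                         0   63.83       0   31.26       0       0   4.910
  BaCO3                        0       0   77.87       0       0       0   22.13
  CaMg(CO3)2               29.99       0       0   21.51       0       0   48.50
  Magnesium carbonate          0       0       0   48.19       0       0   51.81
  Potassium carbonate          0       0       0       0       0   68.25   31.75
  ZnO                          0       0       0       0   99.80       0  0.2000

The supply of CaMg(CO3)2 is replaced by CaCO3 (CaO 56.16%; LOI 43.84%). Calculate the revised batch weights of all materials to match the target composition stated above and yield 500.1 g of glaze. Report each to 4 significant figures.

Mid-chain values are printed with 4-significant-digit rounding on the page — each numeric step runs at full precision through every step; a single rounding finalizes each reported result; the derived quantities are computed starting from the weights on 500.1 g of glass in exact precision (ignition loss, glass mass, six oxide percentages, the totals, the yield) as given in the question or the answer.
Oxide-by-oxide targets in 500.1 g glaze:
  CaO: 3.840% × 500.1 = 19.20 g
  SiO2: 40.57% × 500.1 = 202.9 g
  BaO: 6.136% × 500.1 = 30.69 g
  MgO: 31.66% × 500.1 = 158.3 g
  ZnO: 10.56% × 500.1 = 52.81 g
  K2O: 7.235% × 500.1 = 36.18 g
Per-oxide balance check from the weights as reported, versus the basis set out (target by target, the sums agree modulo rounding of the values):
  CaO: 34.19·0.5616 = 19.20 g (target 19.20 g)
  SiO2: 317.9·0.6383 = 202.9 g (target 202.9 g)
  BaO: 39.41·0.7787 = 30.69 g (target 30.69 g)
  MgO: 317.9·0.3126 + 122.4·0.4819 = 158.4 g (target 158.3 g)
  ZnO: 52.92·0.9980 = 52.81 g (target 52.81 g)
  K2O: 53.01·0.6825 = 36.18 g (target 36.18 g)
Consistency of the glass mass: the batch minus its LOI: 500.2 g (the Σ of target masses is 500.1 g; stated basis 500.1 g — gaps are rounding artifacts).
Batch total: Σ batch = 619.8 g; the LOI term Σ batch·LOI equals 119.7 g; yield = glass ÷ total batch = 80.69%.

Revised batch per 500.1 g glaze:
  Talc: 317.9 g
  BaCO3: 39.41 g
  CaCO3: 34.19 g
  Magnesium carbonate: 122.4 g
  Potassium carbonate: 53.01 g
  ZnO: 52.92 g
Total batch = 619.8 g; LOI loss = 119.7 g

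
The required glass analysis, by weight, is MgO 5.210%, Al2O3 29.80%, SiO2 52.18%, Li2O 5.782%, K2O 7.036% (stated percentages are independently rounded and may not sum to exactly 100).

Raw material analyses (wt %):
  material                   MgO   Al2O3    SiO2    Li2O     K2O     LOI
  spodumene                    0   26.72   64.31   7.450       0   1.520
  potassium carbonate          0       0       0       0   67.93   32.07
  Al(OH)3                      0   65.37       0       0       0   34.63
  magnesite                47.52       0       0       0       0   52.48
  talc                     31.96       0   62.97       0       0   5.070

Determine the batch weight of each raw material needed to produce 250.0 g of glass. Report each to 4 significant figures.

Batch per 250.0 g glass:
  spodumene: 194.0 g
  potassium carbonate: 25.89 g
  Al(OH)3: 34.66 g
  magnesite: 21.35 g
  talc: 9.006 g
Total batch = 284.9 g; LOI loss = 34.92 g; yield = 87.74%

Working values are shown rounded off to 4 significant figures across the worked steps — the working math keeps exact precision from first step to last. Each reported number undergoes a single rounding — all derived quantities are recomputed starting from the weights on 250.0 g of glass in full precision (the totals, glass mass, LOI, five oxide percentages, yield), as quoted within problem or answer.
The oxide mass targets at 250.0 g glass:
  MgO: 5.210% × 250.0 = 13.02 g
  Al2O3: 29.80% × 250.0 = 74.50 g
  SiO2: 52.18% × 250.0 = 130.4 g
  Li2O: 5.782% × 250.0 = 14.46 g
  K2O: 7.036% × 250.0 = 17.59 g
A balance pass over the oxides, using the reported weights, for the quoted basis mass (oxide sums agree with the targets up to rounding of the answer):
  MgO: 21.35·0.4752 + 9.006·0.3196 = 13.02 g (target 13.02 g)
  Al2O3: 194.0·0.2672 + 34.66·0.6537 = 74.49 g (target 74.50 g)
  SiO2: 194.0·0.6431 + 9.006·0.6297 = 130.4 g (target 130.4 g)
  Li2O: 194.0·0.07450 = 14.45 g (target 14.46 g)
  K2O: 25.89·0.6793 = 17.59 g (target 17.59 g)
Consistency of the glass mass: the batch minus its LOI: 250.0 g (summing oxide targets gives 250.0 g; versus the stated basis of 250.0 g — any gap is answer rounding).
Summing the batch: Σ batch = 284.9 g; LOI loss = Σ batch·LOI = 34.92 g; yield: glass divided by total = 87.74%.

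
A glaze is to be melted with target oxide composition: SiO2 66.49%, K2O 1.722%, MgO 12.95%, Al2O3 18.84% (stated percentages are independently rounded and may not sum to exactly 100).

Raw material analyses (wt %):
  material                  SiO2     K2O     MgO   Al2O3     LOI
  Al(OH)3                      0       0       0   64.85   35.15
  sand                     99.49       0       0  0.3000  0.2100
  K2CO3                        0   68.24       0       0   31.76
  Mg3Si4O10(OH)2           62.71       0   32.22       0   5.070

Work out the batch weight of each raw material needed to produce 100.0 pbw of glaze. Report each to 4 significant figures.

In-progress results are printed rounded off to 4 significant digits in the printout. The working math runs at full float precision in every operation. Each reported number takes just one rounding; the derived quantities (LOI, the totals, the yield, the four compositions, net glass mass) are carried in full precision starting from the weights on 100.0 pbw of glass, exactly as printed in the question or the answer.
Per-oxide target masses for 100.0 pbw glaze:
  SiO2: 66.49% × 100.0 = 66.49 pbw
  K2O: 1.722% × 100.0 = 1.722 pbw
  MgO: 12.95% × 100.0 = 12.95 pbw
  Al2O3: 18.84% × 100.0 = 18.84 pbw
Oxide-by-oxide audit applying the batch weights above, versus the basis set out (oxide sums agree with the targets exact up to rounding of places):
  SiO2: 41.50·0.9949 + 40.19·0.6271 = 66.49 pbw (target 66.49 pbw)
  K2O: 2.523·0.6824 = 1.722 pbw (target 1.722 pbw)
  MgO: 40.19·0.3222 = 12.95 pbw (target 12.95 pbw)
  Al2O3: 28.86·0.6485 + 41.50·0.003000 = 18.84 pbw (target 18.84 pbw)
Glass-mass bookkeeping: the batch minus its LOI: 100.0 pbw (oxide target masses add up to 100.0 pbw; stated basis 100.0 pbw — deltas are rounding alone).
Adding the batch up: Σ batch = 113.1 pbw; the LOI term Σ batch·LOI equals 13.07 pbw; glass ÷ batch gives a yield of 88.44%.

Batch per 100.0 pbw glaze:
  Al(OH)3: 28.86 pbw
  sand: 41.50 pbw
  K2CO3: 2.523 pbw
  Mg3Si4O10(OH)2: 40.19 pbw
Total batch = 113.1 pbw; LOI loss = 13.07 pbw; yield = 88.44%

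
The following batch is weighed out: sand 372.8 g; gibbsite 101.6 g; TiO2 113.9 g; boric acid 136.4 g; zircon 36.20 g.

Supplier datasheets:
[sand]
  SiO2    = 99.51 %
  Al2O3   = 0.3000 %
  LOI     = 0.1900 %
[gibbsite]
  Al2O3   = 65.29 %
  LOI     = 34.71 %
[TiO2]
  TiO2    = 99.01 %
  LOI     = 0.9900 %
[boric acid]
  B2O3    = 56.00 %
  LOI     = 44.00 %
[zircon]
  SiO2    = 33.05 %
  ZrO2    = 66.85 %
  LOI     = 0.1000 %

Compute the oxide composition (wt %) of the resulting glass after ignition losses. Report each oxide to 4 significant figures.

In-progress results are displayed (rounded to four significant digits) across the worked steps. The working math keeps full float precision throughout; every reported figure undergoes a single rounding. Derived quantities are re-derived using the weight values on 663.7 g of glass in full float precision (LOI, totals, the five compositions, yield, net glass mass), as they appear in the problem or answer text.
Oxide-by-oxide delivered mass:
  SiO2: 372.8·0.9951 + 36.20·0.3305 = 382.9 g
  TiO2: 113.9·0.9901 = 112.8 g
  ZrO2: 36.20·0.6685 = 24.20 g
  Al2O3: 372.8·0.003000 + 101.6·0.6529 = 67.45 g
  B2O3: 136.4·0.5600 = 76.38 g
LOI: 372.8·0.001900 + 101.6·0.3471 + 113.9·0.009900 + 136.4·0.4400 + 36.20·0.001000 = 97.15 g
The glass mass, total less LOI, = 760.9 − 97.15 = 663.7 g (= the summed oxide contributions)
wt % = 100 × oxide mass / glass mass

Glass mass = 663.7 g (batch 760.9 − LOI 97.15).
Composition: SiO2 57.69%, TiO2 16.99%, ZrO2 3.646%, Al2O3 10.16%, B2O3 11.51%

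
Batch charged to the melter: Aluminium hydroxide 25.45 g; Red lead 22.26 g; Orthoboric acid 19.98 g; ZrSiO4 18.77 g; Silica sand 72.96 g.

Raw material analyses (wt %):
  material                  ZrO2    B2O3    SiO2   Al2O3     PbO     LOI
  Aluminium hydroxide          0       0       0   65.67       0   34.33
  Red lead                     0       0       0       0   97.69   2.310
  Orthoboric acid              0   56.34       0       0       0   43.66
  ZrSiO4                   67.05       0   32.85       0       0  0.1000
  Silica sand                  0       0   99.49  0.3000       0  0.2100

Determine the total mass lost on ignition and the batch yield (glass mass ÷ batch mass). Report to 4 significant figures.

The whole derivation holds full float precision in all steps — the intermediate values are displayed, rounded to 4 significant figures, across the worked steps. Each reported figure carries a single rounding — all derived quantities (the five compositions, yield, totals, net glass mass, LOI) are rebuilt from the weighed amounts at 141.3 g of glass at full precision exactly as printed in question or answer.
Material-by-material LOI:
  Aluminium hydroxide: 25.45 × 0.3433 = 8.737 g
  Red lead: 22.26 × 0.02310 = 0.5142 g
  Orthoboric acid: 19.98 × 0.4366 = 8.723 g
  ZrSiO4: 18.77 × 0.001000 = 0.01877 g
  Silica sand: 72.96 × 0.002100 = 0.1532 g
Total LOI = 18.15 g
Glass = batch − LOI = 159.4 − 18.15 = 141.3 g

LOI loss = 18.15 g; glass = 141.3 g; yield = 88.62%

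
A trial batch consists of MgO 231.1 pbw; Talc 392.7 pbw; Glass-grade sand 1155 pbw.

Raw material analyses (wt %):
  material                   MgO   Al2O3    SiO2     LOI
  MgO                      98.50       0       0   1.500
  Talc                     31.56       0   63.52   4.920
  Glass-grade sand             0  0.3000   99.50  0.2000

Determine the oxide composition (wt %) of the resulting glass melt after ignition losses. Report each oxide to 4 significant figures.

Glass mass = 1754 pbw (batch 1779 − LOI 25.10).
Composition: MgO 20.05%, Al2O3 0.1976%, SiO2 79.76%

Each numeric step maintains full float precision all the way through. Working values are shown with 4-significant-digit rounding on the page; each reported figure takes exactly one rounding. The derived quantities, including the yield, glass mass, the totals, the three compositions, LOI, are recomputed from the weighed amounts on 1754 pbw of glass in full precision as quoted within question or answer.
Per-oxide mass from batch:
  MgO: 231.1·0.9850 + 392.7·0.3156 = 351.6 pbw
  Al2O3: 1155·0.003000 = 3.465 pbw
  SiO2: 392.7·0.6352 + 1155·0.9950 = 1399 pbw
LOI: 231.1·0.01500 + 392.7·0.04920 + 1155·0.002000 = 25.10 pbw
Glass mass = batch − LOI = 1779 − 25.10 = 1754 pbw (equal to the oxide-mass sum)
percent share: oxide ÷ glass, ×100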